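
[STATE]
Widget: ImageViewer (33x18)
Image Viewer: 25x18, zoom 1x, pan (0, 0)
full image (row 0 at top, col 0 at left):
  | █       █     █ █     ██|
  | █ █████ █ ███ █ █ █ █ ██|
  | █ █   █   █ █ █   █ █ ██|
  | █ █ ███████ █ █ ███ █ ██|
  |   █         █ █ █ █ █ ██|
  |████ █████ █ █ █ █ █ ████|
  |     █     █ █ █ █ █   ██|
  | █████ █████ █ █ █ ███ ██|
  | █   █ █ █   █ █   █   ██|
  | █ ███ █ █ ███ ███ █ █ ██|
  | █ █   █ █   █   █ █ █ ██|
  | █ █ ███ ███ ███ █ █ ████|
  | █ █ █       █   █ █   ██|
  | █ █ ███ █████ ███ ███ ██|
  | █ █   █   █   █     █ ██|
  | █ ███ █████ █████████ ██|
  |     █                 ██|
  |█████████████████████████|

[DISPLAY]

 █       █     █ █     ██        
 █ █████ █ ███ █ █ █ █ ██        
 █ █   █   █ █ █   █ █ ██        
 █ █ ███████ █ █ ███ █ ██        
   █         █ █ █ █ █ ██        
████ █████ █ █ █ █ █ ████        
     █     █ █ █ █ █   ██        
 █████ █████ █ █ █ ███ ██        
 █   █ █ █   █ █   █   ██        
 █ ███ █ █ ███ ███ █ █ ██        
 █ █   █ █   █   █ █ █ ██        
 █ █ ███ ███ ███ █ █ ████        
 █ █ █       █   █ █   ██        
 █ █ ███ █████ ███ ███ ██        
 █ █   █   █   █     █ ██        
 █ ███ █████ █████████ ██        
     █                 ██        
█████████████████████████        


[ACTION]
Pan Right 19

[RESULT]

    ██                           
█ █ ██                           
█ █ ██                           
█ █ ██                           
█ █ ██                           
█ ████                           
█   ██                           
███ ██                           
█   ██                           
█ █ ██                           
█ █ ██                           
█ ████                           
█   ██                           
███ ██                           
  █ ██                           
███ ██                           
    ██                           
██████                           


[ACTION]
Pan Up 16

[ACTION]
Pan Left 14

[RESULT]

    █     █ █     ██             
███ █ ███ █ █ █ █ ██             
  █   █ █ █   █ █ ██             
███████ █ █ ███ █ ██             
        █ █ █ █ █ ██             
█████ █ █ █ █ █ ████             
█     █ █ █ █ █   ██             
█ █████ █ █ █ ███ ██             
█ █ █   █ █   █   ██             
█ █ █ ███ ███ █ █ ██             
  █ █   █   █ █ █ ██             
███ ███ ███ █ █ ████             
█       █   █ █   ██             
███ █████ ███ ███ ██             
  █   █   █     █ ██             
█ █████ █████████ ██             
█                 ██             
████████████████████             


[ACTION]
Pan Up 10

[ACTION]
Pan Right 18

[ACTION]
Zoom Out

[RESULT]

██                               
██                               
██                               
██                               
██                               
██                               
██                               
██                               
██                               
██                               
██                               
██                               
██                               
██                               
██                               
██                               
██                               
██                               


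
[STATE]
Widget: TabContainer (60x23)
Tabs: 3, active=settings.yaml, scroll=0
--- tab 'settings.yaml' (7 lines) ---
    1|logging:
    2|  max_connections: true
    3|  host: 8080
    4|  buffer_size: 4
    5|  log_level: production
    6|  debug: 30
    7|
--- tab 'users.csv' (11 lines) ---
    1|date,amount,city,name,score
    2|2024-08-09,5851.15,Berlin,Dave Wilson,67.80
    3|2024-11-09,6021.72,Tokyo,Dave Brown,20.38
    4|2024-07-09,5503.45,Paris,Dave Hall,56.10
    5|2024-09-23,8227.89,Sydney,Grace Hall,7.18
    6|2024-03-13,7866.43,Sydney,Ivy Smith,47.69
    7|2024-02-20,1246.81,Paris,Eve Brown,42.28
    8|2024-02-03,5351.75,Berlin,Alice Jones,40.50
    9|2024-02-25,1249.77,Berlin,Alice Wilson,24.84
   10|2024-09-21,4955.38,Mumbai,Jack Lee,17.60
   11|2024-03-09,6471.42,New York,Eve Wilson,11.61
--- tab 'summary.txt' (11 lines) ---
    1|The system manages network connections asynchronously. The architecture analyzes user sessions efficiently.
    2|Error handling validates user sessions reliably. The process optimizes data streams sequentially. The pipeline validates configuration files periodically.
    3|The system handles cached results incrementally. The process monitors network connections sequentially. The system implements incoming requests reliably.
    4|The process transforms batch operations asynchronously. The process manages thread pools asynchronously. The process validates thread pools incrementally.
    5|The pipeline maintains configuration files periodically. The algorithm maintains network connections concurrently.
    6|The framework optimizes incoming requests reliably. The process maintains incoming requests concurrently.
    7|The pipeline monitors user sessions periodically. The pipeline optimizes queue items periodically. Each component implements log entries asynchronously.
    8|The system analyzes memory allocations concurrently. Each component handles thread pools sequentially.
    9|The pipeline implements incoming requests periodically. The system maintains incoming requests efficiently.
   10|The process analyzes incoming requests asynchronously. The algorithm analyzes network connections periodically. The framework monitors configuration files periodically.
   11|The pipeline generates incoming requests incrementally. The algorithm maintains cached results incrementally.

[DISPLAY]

[settings.yaml]│ users.csv │ summary.txt                    
────────────────────────────────────────────────────────────
logging:                                                    
  max_connections: true                                     
  host: 8080                                                
  buffer_size: 4                                            
  log_level: production                                     
  debug: 30                                                 
                                                            
                                                            
                                                            
                                                            
                                                            
                                                            
                                                            
                                                            
                                                            
                                                            
                                                            
                                                            
                                                            
                                                            
                                                            


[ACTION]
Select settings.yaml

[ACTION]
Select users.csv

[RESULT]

 settings.yaml │[users.csv]│ summary.txt                    
────────────────────────────────────────────────────────────
date,amount,city,name,score                                 
2024-08-09,5851.15,Berlin,Dave Wilson,67.80                 
2024-11-09,6021.72,Tokyo,Dave Brown,20.38                   
2024-07-09,5503.45,Paris,Dave Hall,56.10                    
2024-09-23,8227.89,Sydney,Grace Hall,7.18                   
2024-03-13,7866.43,Sydney,Ivy Smith,47.69                   
2024-02-20,1246.81,Paris,Eve Brown,42.28                    
2024-02-03,5351.75,Berlin,Alice Jones,40.50                 
2024-02-25,1249.77,Berlin,Alice Wilson,24.84                
2024-09-21,4955.38,Mumbai,Jack Lee,17.60                    
2024-03-09,6471.42,New York,Eve Wilson,11.61                
                                                            
                                                            
                                                            
                                                            
                                                            
                                                            
                                                            
                                                            
                                                            
                                                            


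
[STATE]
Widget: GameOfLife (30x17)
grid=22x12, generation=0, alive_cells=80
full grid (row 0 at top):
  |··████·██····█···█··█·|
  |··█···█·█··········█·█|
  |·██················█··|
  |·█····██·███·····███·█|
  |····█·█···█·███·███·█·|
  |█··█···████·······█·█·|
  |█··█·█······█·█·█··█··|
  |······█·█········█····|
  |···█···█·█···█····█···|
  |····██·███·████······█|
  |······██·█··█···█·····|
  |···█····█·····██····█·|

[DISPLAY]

Gen: 0                        
··████·██····█···█··█·        
··█···█·█··········█·█        
·██················█··        
·█····██·███·····███·█        
····█·█···█·███·███·█·        
█··█···████·······█·█·        
█··█·█······█·█·█··█··        
······█·█········█····        
···█···█·█···█····█···        
····██·███·████······█        
······██·█··█···█·····        
···█····█·····██····█·        
                              
                              
                              
                              


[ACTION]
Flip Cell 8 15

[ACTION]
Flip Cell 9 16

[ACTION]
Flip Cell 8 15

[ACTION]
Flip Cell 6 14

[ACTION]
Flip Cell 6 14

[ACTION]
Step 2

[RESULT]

Gen: 2                        
···█····█··········█··        
·█················███·        
·████·······█·····██··        
·██··········█······█·        
··█···········█·█··███        
········██·██··██·█·██        
···██········█··█·····        
···██·████···██·█··█··        
···█···█·██·██·█·█····        
···█····█·····██·█····        
····█·██·█·██·█·█·····        
·····███████··········        
                              
                              
                              
                              


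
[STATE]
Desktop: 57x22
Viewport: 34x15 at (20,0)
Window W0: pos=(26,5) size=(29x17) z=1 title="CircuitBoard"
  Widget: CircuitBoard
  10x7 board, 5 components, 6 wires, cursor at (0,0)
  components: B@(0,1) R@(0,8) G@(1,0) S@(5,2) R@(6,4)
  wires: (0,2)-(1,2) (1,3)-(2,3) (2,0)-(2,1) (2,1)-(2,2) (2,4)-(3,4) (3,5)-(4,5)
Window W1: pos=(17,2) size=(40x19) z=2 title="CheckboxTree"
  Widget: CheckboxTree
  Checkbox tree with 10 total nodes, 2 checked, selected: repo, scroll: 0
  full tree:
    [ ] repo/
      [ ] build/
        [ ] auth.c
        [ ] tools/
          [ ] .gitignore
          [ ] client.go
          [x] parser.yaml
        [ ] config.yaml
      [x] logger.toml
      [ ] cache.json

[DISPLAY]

                                  
                                  
━━━━━━━━━━━━━━━━━━━━━━━━━━━━━━━━━━
heckboxTree                       
──────────────────────────────────
-] repo/                          
 [-] build/                       
   [ ] auth.c                     
   [-] tools/                     
     [ ] .gitignore               
     [ ] client.go                
     [x] parser.yaml              
   [ ] config.yaml                
 [x] logger.toml                  
 [ ] cache.json                   


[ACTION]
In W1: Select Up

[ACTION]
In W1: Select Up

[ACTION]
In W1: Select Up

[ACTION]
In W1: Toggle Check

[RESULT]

                                  
                                  
━━━━━━━━━━━━━━━━━━━━━━━━━━━━━━━━━━
heckboxTree                       
──────────────────────────────────
x] repo/                          
 [x] build/                       
   [x] auth.c                     
   [x] tools/                     
     [x] .gitignore               
     [x] client.go                
     [x] parser.yaml              
   [x] config.yaml                
 [x] logger.toml                  
 [x] cache.json                   


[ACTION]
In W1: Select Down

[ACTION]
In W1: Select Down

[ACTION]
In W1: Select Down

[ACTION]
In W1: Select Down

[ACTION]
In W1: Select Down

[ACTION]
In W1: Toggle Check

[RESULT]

                                  
                                  
━━━━━━━━━━━━━━━━━━━━━━━━━━━━━━━━━━
heckboxTree                       
──────────────────────────────────
-] repo/                          
 [-] build/                       
   [x] auth.c                     
   [-] tools/                     
     [x] .gitignore               
     [ ] client.go                
     [x] parser.yaml              
   [x] config.yaml                
 [x] logger.toml                  
 [x] cache.json                   


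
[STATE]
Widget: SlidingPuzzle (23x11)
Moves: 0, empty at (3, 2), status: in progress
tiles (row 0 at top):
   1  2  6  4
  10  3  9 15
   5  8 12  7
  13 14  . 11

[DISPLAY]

┌────┬────┬────┬────┐  
│  1 │  2 │  6 │  4 │  
├────┼────┼────┼────┤  
│ 10 │  3 │  9 │ 15 │  
├────┼────┼────┼────┤  
│  5 │  8 │ 12 │  7 │  
├────┼────┼────┼────┤  
│ 13 │ 14 │    │ 11 │  
└────┴────┴────┴────┘  
Moves: 0               
                       


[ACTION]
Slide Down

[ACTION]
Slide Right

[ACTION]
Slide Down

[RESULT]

┌────┬────┬────┬────┐  
│  1 │  2 │  6 │  4 │  
├────┼────┼────┼────┤  
│ 10 │    │  9 │ 15 │  
├────┼────┼────┼────┤  
│  5 │  3 │  8 │  7 │  
├────┼────┼────┼────┤  
│ 13 │ 14 │ 12 │ 11 │  
└────┴────┴────┴────┘  
Moves: 3               
                       


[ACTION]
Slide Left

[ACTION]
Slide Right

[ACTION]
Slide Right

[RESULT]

┌────┬────┬────┬────┐  
│  1 │  2 │  6 │  4 │  
├────┼────┼────┼────┤  
│    │ 10 │  9 │ 15 │  
├────┼────┼────┼────┤  
│  5 │  3 │  8 │  7 │  
├────┼────┼────┼────┤  
│ 13 │ 14 │ 12 │ 11 │  
└────┴────┴────┴────┘  
Moves: 6               
                       


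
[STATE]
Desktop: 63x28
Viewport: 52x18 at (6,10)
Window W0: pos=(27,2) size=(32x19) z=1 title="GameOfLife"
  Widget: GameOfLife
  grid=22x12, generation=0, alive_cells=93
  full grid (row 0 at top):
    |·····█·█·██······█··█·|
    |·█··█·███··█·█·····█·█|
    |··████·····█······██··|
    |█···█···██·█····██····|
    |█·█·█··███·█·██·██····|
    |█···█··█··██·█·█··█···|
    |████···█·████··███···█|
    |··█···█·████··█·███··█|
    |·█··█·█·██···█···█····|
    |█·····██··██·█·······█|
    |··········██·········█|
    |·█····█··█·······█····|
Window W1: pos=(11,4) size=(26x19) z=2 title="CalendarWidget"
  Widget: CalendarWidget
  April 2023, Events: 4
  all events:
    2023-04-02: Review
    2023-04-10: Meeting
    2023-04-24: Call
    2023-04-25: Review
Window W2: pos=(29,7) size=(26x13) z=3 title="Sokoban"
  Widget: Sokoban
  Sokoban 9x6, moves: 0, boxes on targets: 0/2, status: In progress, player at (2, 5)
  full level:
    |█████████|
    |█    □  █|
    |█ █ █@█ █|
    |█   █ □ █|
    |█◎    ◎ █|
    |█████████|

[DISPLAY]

     ┃ 3  4  5  6  7  8┃█████████               ┃   
     ┃10* 11 12 13 14 1┃█    □  █               ┃   
     ┃17 18 19 20 21 22┃█ █ █@█ █               ┃   
     ┃24* 25* 26 27 28 ┃█   █ □ █               ┃   
     ┃                 ┃█◎    ◎ █               ┃   
     ┃                 ┃█████████               ┃   
     ┃                 ┃Moves: 0  0/2           ┃   
     ┃                 ┃                        ┃   
     ┃                 ┃                        ┃   
     ┃                 ┗━━━━━━━━━━━━━━━━━━━━━━━━┛   
     ┃                        ┃━━━━━━━━━━━━━━━━━━━━━
     ┃                        ┃                     
     ┗━━━━━━━━━━━━━━━━━━━━━━━━┛                     
                                                    
                                                    
                                                    
                                                    
                                                    


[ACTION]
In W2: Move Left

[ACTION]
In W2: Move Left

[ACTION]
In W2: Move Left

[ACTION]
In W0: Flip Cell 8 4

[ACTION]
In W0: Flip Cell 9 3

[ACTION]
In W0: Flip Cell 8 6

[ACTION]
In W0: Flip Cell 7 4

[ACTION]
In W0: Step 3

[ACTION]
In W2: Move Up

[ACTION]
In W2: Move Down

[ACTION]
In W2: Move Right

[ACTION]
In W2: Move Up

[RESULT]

     ┃ 3  4  5  6  7  8┃█████████               ┃   
     ┃10* 11 12 13 14 1┃█    □  █               ┃   
     ┃17 18 19 20 21 22┃█ █ █ █ █               ┃   
     ┃24* 25* 26 27 28 ┃█   █ @□█               ┃   
     ┃                 ┃█◎    ◎ █               ┃   
     ┃                 ┃█████████               ┃   
     ┃                 ┃Moves: 2  0/2           ┃   
     ┃                 ┃                        ┃   
     ┃                 ┃                        ┃   
     ┃                 ┗━━━━━━━━━━━━━━━━━━━━━━━━┛   
     ┃                        ┃━━━━━━━━━━━━━━━━━━━━━
     ┃                        ┃                     
     ┗━━━━━━━━━━━━━━━━━━━━━━━━┛                     
                                                    
                                                    
                                                    
                                                    
                                                    


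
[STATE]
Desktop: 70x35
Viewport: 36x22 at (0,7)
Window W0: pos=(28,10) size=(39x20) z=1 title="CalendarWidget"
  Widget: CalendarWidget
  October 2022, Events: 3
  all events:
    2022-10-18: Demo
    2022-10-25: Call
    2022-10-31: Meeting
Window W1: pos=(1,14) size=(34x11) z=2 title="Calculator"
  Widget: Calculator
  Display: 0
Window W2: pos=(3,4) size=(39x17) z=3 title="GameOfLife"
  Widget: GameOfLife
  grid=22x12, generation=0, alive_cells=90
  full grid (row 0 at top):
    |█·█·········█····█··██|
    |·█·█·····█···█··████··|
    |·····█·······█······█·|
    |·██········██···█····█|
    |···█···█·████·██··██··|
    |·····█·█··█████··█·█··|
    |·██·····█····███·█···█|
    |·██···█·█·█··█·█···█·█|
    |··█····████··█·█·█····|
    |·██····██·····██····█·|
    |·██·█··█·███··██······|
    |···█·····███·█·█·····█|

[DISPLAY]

   ┃Gen: 0                          
   ┃█·█·········█····█··██          
   ┃·█·█·····█···█··████··          
   ┃·····█·······█······█·          
   ┃·██········██···█····█          
   ┃···█···█·████·██··██··          
   ┃·····█·█··█████··█·█··          
 ┏━┃·██·····█····███·█···█          
 ┃ ┃·██···█·█·█··█·█···█·█          
 ┠─┃··█····████··█·█·█····          
 ┃ ┃·██····██·····██····█·          
 ┃┌┃·██·█··█·███··██······          
 ┃│┃···█·····███·█·█·····█          
 ┃├┗━━━━━━━━━━━━━━━━━━━━━━━━━━━━━━━━
 ┃│ 4 │ 5 │ 6 │ × │               ┃ 
 ┃├───┼───┼───┼───┤               ┃ 
 ┃│ 1 │ 2 │ 3 │ - │               ┃ 
 ┗━━━━━━━━━━━━━━━━━━━━━━━━━━━━━━━━┛ 
                            ┃       
                            ┃       
                            ┃       
                            ┃       


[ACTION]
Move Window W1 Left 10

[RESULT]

   ┃Gen: 0                          
   ┃█·█·········█····█··██          
   ┃·█·█·····█···█··████··          
   ┃·····█·······█······█·          
   ┃·██········██···█····█          
   ┃···█···█·████·██··██··          
   ┃·····█·█··█████··█·█··          
┏━━┃·██·····█····███·█···█          
┃ C┃·██···█·█·█··█·█···█·█          
┠──┃··█····████··█·█·█····          
┃  ┃·██····██·····██····█·          
┃┌─┃·██·█··█·███··██······          
┃│ ┃···█·····███·█·█·····█          
┃├─┗━━━━━━━━━━━━━━━━━━━━━━━━━━━━━━━━
┃│ 4 │ 5 │ 6 │ × │               ┃  
┃├───┼───┼───┼───┤               ┃  
┃│ 1 │ 2 │ 3 │ - │               ┃  
┗━━━━━━━━━━━━━━━━━━━━━━━━━━━━━━━━┛  
                            ┃       
                            ┃       
                            ┃       
                            ┃       


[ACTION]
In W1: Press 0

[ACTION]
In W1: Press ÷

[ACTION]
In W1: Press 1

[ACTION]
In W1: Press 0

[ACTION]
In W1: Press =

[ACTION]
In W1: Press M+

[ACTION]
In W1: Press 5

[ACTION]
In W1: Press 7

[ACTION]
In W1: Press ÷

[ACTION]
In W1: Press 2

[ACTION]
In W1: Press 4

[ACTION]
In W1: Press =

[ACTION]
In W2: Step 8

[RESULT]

   ┃Gen: 8                          
   ┃······················          
   ┃····██·········█·█····          
   ┃·██·█·█········█·██···          
   ┃·██···█········█···█··          
   ┃····██·········█·█·██·          
   ┃··██···············██·          
┏━━┃··············█····█··          
┃ C┃··············█·······          
┠──┃············█······█··          
┃  ┃········██·········█··          
┃┌─┃·······█··███······█··          
┃│ ┃·······█··█··█████····          
┃├─┗━━━━━━━━━━━━━━━━━━━━━━━━━━━━━━━━
┃│ 4 │ 5 │ 6 │ × │               ┃  
┃├───┼───┼───┼───┤               ┃  
┃│ 1 │ 2 │ 3 │ - │               ┃  
┗━━━━━━━━━━━━━━━━━━━━━━━━━━━━━━━━┛  
                            ┃       
                            ┃       
                            ┃       
                            ┃       


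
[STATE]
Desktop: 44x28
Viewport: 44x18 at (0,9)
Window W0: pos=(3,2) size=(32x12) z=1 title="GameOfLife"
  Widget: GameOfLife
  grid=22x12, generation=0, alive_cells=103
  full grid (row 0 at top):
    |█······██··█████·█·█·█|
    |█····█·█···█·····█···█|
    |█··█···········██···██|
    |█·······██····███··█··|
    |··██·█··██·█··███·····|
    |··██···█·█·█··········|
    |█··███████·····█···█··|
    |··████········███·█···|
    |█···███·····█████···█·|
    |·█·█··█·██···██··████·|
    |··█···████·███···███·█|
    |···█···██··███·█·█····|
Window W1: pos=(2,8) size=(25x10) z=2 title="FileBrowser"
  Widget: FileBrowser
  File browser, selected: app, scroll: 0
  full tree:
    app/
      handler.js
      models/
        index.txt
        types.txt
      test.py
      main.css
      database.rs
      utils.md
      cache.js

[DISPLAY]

  ┃ FileBrowser           ┃       ┃         
  ┠───────────────────────┨       ┃         
  ┃> [-] app/             ┃       ┃         
  ┃    handler.js         ┃       ┃         
  ┃    [+] models/        ┃━━━━━━━┛         
  ┃    test.py            ┃                 
  ┃    main.css           ┃                 
  ┃    database.rs        ┃                 
  ┗━━━━━━━━━━━━━━━━━━━━━━━┛                 
                                            
                                            
                                            
                                            
                                            
                                            
                                            
                                            
                                            


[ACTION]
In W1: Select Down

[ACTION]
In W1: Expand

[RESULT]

  ┃ FileBrowser           ┃       ┃         
  ┠───────────────────────┨       ┃         
  ┃  [-] app/             ┃       ┃         
  ┃  > handler.js         ┃       ┃         
  ┃    [+] models/        ┃━━━━━━━┛         
  ┃    test.py            ┃                 
  ┃    main.css           ┃                 
  ┃    database.rs        ┃                 
  ┗━━━━━━━━━━━━━━━━━━━━━━━┛                 
                                            
                                            
                                            
                                            
                                            
                                            
                                            
                                            
                                            


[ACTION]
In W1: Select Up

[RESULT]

  ┃ FileBrowser           ┃       ┃         
  ┠───────────────────────┨       ┃         
  ┃> [-] app/             ┃       ┃         
  ┃    handler.js         ┃       ┃         
  ┃    [+] models/        ┃━━━━━━━┛         
  ┃    test.py            ┃                 
  ┃    main.css           ┃                 
  ┃    database.rs        ┃                 
  ┗━━━━━━━━━━━━━━━━━━━━━━━┛                 
                                            
                                            
                                            
                                            
                                            
                                            
                                            
                                            
                                            


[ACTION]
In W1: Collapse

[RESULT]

  ┃ FileBrowser           ┃       ┃         
  ┠───────────────────────┨       ┃         
  ┃> [+] app/             ┃       ┃         
  ┃                       ┃       ┃         
  ┃                       ┃━━━━━━━┛         
  ┃                       ┃                 
  ┃                       ┃                 
  ┃                       ┃                 
  ┗━━━━━━━━━━━━━━━━━━━━━━━┛                 
                                            
                                            
                                            
                                            
                                            
                                            
                                            
                                            
                                            


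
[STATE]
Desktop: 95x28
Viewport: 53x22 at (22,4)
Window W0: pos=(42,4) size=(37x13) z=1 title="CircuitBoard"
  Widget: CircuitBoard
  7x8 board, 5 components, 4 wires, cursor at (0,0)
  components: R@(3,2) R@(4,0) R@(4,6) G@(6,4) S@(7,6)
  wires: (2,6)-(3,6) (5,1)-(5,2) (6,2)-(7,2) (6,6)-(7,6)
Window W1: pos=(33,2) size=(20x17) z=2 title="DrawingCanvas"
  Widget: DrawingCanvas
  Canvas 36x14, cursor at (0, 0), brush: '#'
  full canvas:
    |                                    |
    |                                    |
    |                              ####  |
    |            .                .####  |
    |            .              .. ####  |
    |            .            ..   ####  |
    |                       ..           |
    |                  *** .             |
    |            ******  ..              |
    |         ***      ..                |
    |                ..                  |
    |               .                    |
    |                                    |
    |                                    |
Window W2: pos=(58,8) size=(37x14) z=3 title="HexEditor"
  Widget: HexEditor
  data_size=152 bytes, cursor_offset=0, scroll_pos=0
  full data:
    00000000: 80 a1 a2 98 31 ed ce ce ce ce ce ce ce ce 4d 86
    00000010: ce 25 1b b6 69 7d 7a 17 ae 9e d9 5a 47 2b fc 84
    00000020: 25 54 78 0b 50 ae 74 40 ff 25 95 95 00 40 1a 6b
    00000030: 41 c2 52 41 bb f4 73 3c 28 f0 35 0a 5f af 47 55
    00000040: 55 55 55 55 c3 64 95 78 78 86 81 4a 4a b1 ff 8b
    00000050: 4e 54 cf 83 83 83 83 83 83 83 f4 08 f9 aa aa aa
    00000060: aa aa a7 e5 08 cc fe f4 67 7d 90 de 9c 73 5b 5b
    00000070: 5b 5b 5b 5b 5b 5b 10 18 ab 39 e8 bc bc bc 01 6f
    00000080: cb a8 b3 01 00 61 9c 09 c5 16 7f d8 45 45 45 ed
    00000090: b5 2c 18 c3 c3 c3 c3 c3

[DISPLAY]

           ┠──────────────────┨━━━━━━━━━━━━━━━━━━━━━━
           ┃+                 ┃ard                   
           ┃                  ┃──────────────────────
           ┃                  ┃ 4 5 6                
           ┃            .     ┃     ┏━━━━━━━━━━━━━━━━
           ┃            .     ┃     ┃ HexEditor      
           ┃            .     ┃     ┠────────────────
           ┃                  ┃     ┃00000000  80 a1 
           ┃                  ┃     ┃00000010  ce 25 
           ┃            ******┃     ┃00000020  25 54 
           ┃         ***      ┃  R  ┃00000030  41 c2 
           ┃                ..┃     ┃00000040  55 55 
           ┃               .  ┃━━━━━┃00000050  4e 54 
           ┃                  ┃     ┃00000060  aa aa 
           ┗━━━━━━━━━━━━━━━━━━┛     ┃00000070  5b 5b 
                                    ┃00000080  cb a8 
                                    ┃00000090  b5 2c 
                                    ┗━━━━━━━━━━━━━━━━
                                                     
                                                     
                                                     
                                                     


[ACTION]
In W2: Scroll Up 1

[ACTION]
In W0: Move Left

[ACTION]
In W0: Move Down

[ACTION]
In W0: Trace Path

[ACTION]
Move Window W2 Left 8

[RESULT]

           ┠──────────────────┨━━━━━━━━━━━━━━━━━━━━━━
           ┃+                 ┃ard                   
           ┃                  ┃──────────────────────
           ┃                  ┃ 4 5 6                
           ┃            .   ┏━━━━━━━━━━━━━━━━━━━━━━━━
           ┃            .   ┃ HexEditor              
           ┃            .   ┠────────────────────────
           ┃                ┃00000000  80 a1 a2 98 31
           ┃                ┃00000010  ce 25 1b b6 69
           ┃            ****┃00000020  25 54 78 0b 50
           ┃         ***    ┃00000030  41 c2 52 41 bb
           ┃                ┃00000040  55 55 55 55 c3
           ┃               .┃00000050  4e 54 cf 83 83
           ┃                ┃00000060  aa aa a7 e5 08
           ┗━━━━━━━━━━━━━━━━┃00000070  5b 5b 5b 5b 5b
                            ┃00000080  cb a8 b3 01 00
                            ┃00000090  b5 2c 18 c3 c3
                            ┗━━━━━━━━━━━━━━━━━━━━━━━━
                                                     
                                                     
                                                     
                                                     


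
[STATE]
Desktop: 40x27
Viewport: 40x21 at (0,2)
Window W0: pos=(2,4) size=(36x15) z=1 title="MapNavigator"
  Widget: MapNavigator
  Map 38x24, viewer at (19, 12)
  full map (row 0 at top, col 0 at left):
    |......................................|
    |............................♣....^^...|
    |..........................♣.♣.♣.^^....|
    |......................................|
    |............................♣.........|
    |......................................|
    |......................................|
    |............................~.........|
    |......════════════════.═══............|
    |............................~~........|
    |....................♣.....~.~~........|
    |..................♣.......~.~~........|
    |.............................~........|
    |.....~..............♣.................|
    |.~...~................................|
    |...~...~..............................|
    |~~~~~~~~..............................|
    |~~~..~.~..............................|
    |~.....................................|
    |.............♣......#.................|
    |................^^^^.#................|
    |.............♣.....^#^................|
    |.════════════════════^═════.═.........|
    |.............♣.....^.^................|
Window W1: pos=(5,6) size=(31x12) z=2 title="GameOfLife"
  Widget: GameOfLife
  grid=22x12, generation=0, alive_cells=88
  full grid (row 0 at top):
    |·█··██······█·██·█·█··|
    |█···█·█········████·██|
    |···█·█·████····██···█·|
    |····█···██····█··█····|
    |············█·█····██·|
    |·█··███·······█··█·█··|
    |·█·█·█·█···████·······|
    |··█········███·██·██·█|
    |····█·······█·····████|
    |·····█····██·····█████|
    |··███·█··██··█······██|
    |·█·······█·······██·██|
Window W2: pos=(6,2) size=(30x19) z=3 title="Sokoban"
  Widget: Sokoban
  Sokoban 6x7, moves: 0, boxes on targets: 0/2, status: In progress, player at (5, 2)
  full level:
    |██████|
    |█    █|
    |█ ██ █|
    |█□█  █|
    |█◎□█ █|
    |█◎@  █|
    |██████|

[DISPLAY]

      ┏━━━━━━━━━━━━━━━━━━━━━━━━━━━━┓    
      ┃ Sokoban                    ┃    
  ┏━━━┠────────────────────────────┨━┓  
  ┃ Ma┃██████                      ┃ ┃  
  ┠──┏┃█    █                      ┃─┨  
  ┃..┃┃█ ██ █                      ┃.┃  
  ┃..┠┃█□█  █                      ┃.┃  
  ┃..┃┃█◎□█ █                      ┃.┃  
  ┃..┃┃█◎@  █                      ┃.┃  
  ┃..┃┃██████                      ┃.┃  
  ┃..┃┃Moves: 0  0/2               ┃.┃  
  ┃..┃┃                            ┃.┃  
  ┃..┃┃                            ┃.┃  
  ┃.~┃┃                            ┃.┃  
  ┃~~┃┃                            ┃.┃  
  ┃~.┗┃                            ┃.┃  
  ┗━━━┃                            ┃━┛  
      ┃                            ┃    
      ┗━━━━━━━━━━━━━━━━━━━━━━━━━━━━┛    
                                        
                                        


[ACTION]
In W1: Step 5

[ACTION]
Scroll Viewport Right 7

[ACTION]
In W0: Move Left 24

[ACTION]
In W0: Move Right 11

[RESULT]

      ┏━━━━━━━━━━━━━━━━━━━━━━━━━━━━┓    
      ┃ Sokoban                    ┃    
  ┏━━━┠────────────────────────────┨━┓  
  ┃ Ma┃██████                      ┃ ┃  
  ┠──┏┃█    █                      ┃─┨  
  ┃  ┃┃█ ██ █                      ┃.┃  
  ┃  ┠┃█□█  █                      ┃.┃  
  ┃  ┃┃█◎□█ █                      ┃.┃  
  ┃  ┃┃█◎@  █                      ┃.┃  
  ┃  ┃┃██████                      ┃.┃  
  ┃  ┃┃Moves: 0  0/2               ┃.┃  
  ┃  ┃┃                            ┃.┃  
  ┃  ┃┃                            ┃.┃  
  ┃  ┃┃                            ┃.┃  
  ┃  ┃┃                            ┃.┃  
  ┃  ┗┃                            ┃.┃  
  ┗━━━┃                            ┃━┛  
      ┃                            ┃    
      ┗━━━━━━━━━━━━━━━━━━━━━━━━━━━━┛    
                                        
                                        


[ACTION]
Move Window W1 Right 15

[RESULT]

      ┏━━━━━━━━━━━━━━━━━━━━━━━━━━━━┓    
      ┃ Sokoban                    ┃    
  ┏━━━┠────────────────────────────┨━┓  
  ┃ Ma┃██████                      ┃ ┃  
  ┠───┃█    █                      ┃━━━┓
  ┃   ┃█ ██ █                      ┃   ┃
  ┃   ┃█□█  █                      ┃───┨
  ┃   ┃█◎□█ █                      ┃   ┃
  ┃   ┃█◎@  █                      ┃   ┃
  ┃   ┃██████                      ┃   ┃
  ┃   ┃Moves: 0  0/2               ┃   ┃
  ┃   ┃                            ┃   ┃
  ┃   ┃                            ┃   ┃
  ┃   ┃                            ┃   ┃
  ┃   ┃                            ┃   ┃
  ┃   ┃                            ┃━━━┛
  ┗━━━┃                            ┃━┛  
      ┃                            ┃    
      ┗━━━━━━━━━━━━━━━━━━━━━━━━━━━━┛    
                                        
                                        
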